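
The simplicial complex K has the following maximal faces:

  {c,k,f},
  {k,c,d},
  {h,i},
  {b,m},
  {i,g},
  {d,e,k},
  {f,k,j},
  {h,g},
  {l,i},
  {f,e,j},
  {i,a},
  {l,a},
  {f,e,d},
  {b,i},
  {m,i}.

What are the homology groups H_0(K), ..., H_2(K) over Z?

Fix the vertex order a < b < c < d < e < f < g < h < i < j < k < l < m and write every simplex with vertices in increasing order. Then dim K = 2 and the simplices of K are:

  0-simplices (13): a, b, c, d, e, f, g, h, i, j, k, l, m
  1-simplices (21): ai, al, bi, bm, cd, cf, ck, de, df, dk, ef, ej, ek, fj, fk, gh, gi, hi, il, im, jk
  2-simplices (6): cdk, cfk, def, dek, efj, fjk

Hence C_0 ≅ Z^13, C_1 ≅ Z^21, C_2 ≅ Z^6.

Boundary ∂_1: C_1 → C_0 sends each edge [p,q] (with p < q) to q − p. For instance
  ∂ek = k − e.
The 13×21 boundary matrix has rank 11 and Smith normal form diag(1,1,1,1,1,1,1,1,1,1,1).

The boundary map ∂_2: C_2 → C_1 sends each 2-simplex [p,q,r] to [q,r] − [p,r] + [p,q]. For instance
  ∂efj = fj − ej + ef,
  ∂dek = ek − dk + de.
The resulting 21×6 matrix has rank 6, and its Smith normal form has invariant factors (1,1,1,1,1,1).

Reading off H_k = ker ∂_k / im ∂_{k+1}:

  H_0: rank C_0 − rank ∂_1 = 13 − 11 = 2, and the invariant factors of ∂_1 are all 1, so H_0 ≅ Z^2.
  H_1: rank ker ∂_1 − rank ∂_2 = (21 − 11) − 6 = 4, and the invariant factors of ∂_2 are all 1, so H_1 ≅ Z^4.
  H_2: rank ker ∂_2 − rank ∂_3 = (6 − 6) − 0 = 0, and there is no ∂_3, so H_2 ≅ 0.

As a check, the Euler characteristic is 13 − 21 + 6 = -2, which agrees with 2 − 4 + 0 = -2.

H_0 = Z^2,  H_1 = Z^4,  H_2 = 0.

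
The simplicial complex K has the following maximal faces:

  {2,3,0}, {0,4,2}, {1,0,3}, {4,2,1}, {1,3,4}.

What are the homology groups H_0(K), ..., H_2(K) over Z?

We work with the vertex ordering 0 < 1 < 2 < 3 < 4. The simplices of K, each written with vertices in increasing order, are:

  0-simplices (5): [0], [1], [2], [3], [4]
  1-simplices (10): [0,1], [0,2], [0,3], [0,4], [1,2], [1,3], [1,4], [2,3], [2,4], [3,4]
  2-simplices (5): [0,1,3], [0,2,3], [0,2,4], [1,2,4], [1,3,4]

Hence C_0 ≅ Z^5, C_1 ≅ Z^10, C_2 ≅ Z^5.

The boundary map ∂_1: C_1 → C_0 sends each edge [p,q] (with p < q) to q − p. For instance
  ∂[2,4] = [4] − [2].
The 5×10 boundary matrix has rank 4 and Smith normal form diag(1,1,1,1).

∂_2: C_2 → C_1 maps a triangle to the signed sum of its edges. For instance
  ∂[0,2,4] = [2,4] − [0,4] + [0,2],
  ∂[1,2,4] = [2,4] − [1,4] + [1,2].
As a 10×5 matrix over Z this has rank 5, with invariant factors (1,1,1,1,1).

Reading off H_k = ker ∂_k / im ∂_{k+1}:

  H_0: rank C_0 − rank ∂_1 = 5 − 4 = 1, and the invariant factors of ∂_1 are all 1, so H_0 = Z.
  H_1: rank ker ∂_1 − rank ∂_2 = (10 − 4) − 5 = 1, and the invariant factors of ∂_2 are all 1, so H_1 = Z.
  H_2: rank ker ∂_2 − rank ∂_3 = (5 − 5) − 0 = 0, and there is no ∂_3, so H_2 = 0.

(K is a triangulation of the Möbius band.)

H_0 = Z,  H_1 = Z,  H_2 = 0.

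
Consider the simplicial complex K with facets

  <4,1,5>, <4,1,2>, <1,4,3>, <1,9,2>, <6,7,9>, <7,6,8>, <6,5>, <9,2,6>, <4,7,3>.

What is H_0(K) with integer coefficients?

Fix the vertex order 1 < 2 < 3 < 4 < 5 < 6 < 7 < 8 < 9 and write every simplex with vertices in increasing order. Then dim K = 2 and the simplices of K are:

  0-simplices (9): [1], [2], [3], [4], [5], [6], [7], [8], [9]
  1-simplices (18): [1,2], [1,3], [1,4], [1,5], [1,9], [2,4], [2,6], [2,9], [3,4], [3,7], [4,5], [4,7], [5,6], [6,7], [6,8], [6,9], [7,8], [7,9]
  2-simplices (8): [1,2,4], [1,2,9], [1,3,4], [1,4,5], [2,6,9], [3,4,7], [6,7,8], [6,7,9]

so the chain groups are C_0 ≅ Z^9, C_1 ≅ Z^18, C_2 ≅ Z^8.

The boundary map ∂_1: C_1 → C_0 sends each edge [p,q] (with p < q) to q − p.
The 9×18 boundary matrix has rank 8 and Smith normal form diag(1,1,1,1,1,1,1,1).

Boundary ∂_2: C_2 → C_1 sends each 2-simplex [p,q,r] to [q,r] − [p,r] + [p,q]. For instance
  ∂[2,6,9] = [6,9] − [2,9] + [2,6],
  ∂[1,2,9] = [2,9] − [1,9] + [1,2].
The 18×8 boundary matrix has rank 8 and Smith normal form diag(1,1,1,1,1,1,1,1).

Computing H_k = (kernel of ∂_k) / (image of ∂_{k+1}):

  H_0: rank C_0 − rank ∂_1 = 9 − 8 = 1, and the invariant factors of ∂_1 are all 1, so H_0 ≅ Z.

H_0 ≅ Z.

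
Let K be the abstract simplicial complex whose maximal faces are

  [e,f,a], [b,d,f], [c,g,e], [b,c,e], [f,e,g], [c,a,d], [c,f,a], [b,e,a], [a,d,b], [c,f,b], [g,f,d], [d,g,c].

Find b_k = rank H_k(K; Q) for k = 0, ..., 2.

Order the vertices as a < b < c < d < e < f < g. Listing each simplex with vertices in this order, K has dimension 2 with simplices:

  0-simplices (7): a, b, c, d, e, f, g
  1-simplices (18): ab, ac, ad, ae, af, bc, bd, be, bf, cd, ce, cf, cg, df, dg, ef, eg, fg
  2-simplices (12): abd, abe, acd, acf, aef, bce, bcf, bdf, cdg, ceg, dfg, efg

Hence C_0 ≅ Z^7, C_1 ≅ Z^18, C_2 ≅ Z^12.

∂_1: C_1 → C_0 is given by ∂[p,q] = [q] − [p]. For instance
  ∂bd = d − b.
As a 7×18 matrix over Z this has rank 6, with invariant factors (1,1,1,1,1,1).

The boundary map ∂_2: C_2 → C_1 sends each 2-simplex [p,q,r] to [q,r] − [p,r] + [p,q]. For instance
  ∂efg = fg − eg + ef,
  ∂acf = cf − af + ac.
The 18×12 boundary matrix has rank 12 and Smith normal form diag(1,1,1,1,1,1,1,1,1,1,1,2).

Now H_k = ker ∂_k / im ∂_{k+1}, so:

  H_0: rank C_0 − rank ∂_1 = 7 − 6 = 1, and the invariant factors of ∂_1 are all 1, so H_0 = Z.
  H_1: rank ker ∂_1 − rank ∂_2 = (18 − 6) − 12 = 0, and ∂_2 has invariant factor 2 > 1, so H_1 = Z/2.
  H_2: rank ker ∂_2 − rank ∂_3 = (12 − 12) − 0 = 0, and there is no ∂_3, so H_2 = 0.

As a check, the Euler characteristic is 7 − 18 + 12 = 1, which agrees with 1 − 0 + 0 = 1.

Hence the Betti numbers are b_0 = 1, b_1 = 0, b_2 = 0.

b_0 = 1, b_1 = 0, b_2 = 0.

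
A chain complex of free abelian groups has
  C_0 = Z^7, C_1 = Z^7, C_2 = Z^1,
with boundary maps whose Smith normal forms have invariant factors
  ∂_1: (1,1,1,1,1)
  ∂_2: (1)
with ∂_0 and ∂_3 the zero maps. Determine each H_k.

H_0 = Z^2,  H_1 = Z,  H_2 = 0.

H_0: b_0 = 7 − 0 − 5 = 2; torsion from ∂_1 factors > 1: none. So H_0 = Z^2.
H_1: b_1 = 7 − 5 − 1 = 1; torsion from ∂_2 factors > 1: none. So H_1 = Z.
H_2: b_2 = 1 − 1 − 0 = 0; torsion from ∂_3 factors > 1: none. So H_2 = 0.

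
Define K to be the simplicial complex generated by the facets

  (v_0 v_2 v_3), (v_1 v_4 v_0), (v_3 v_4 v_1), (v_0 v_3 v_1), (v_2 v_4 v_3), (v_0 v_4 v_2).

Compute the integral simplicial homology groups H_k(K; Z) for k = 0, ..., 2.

Take the total order v_0 < v_1 < v_2 < v_3 < v_4 on the vertex set. Then K (dimension 2) consists of the simplices:

  0-simplices (5): [v_0], [v_1], [v_2], [v_3], [v_4]
  1-simplices (9): [v_0,v_1], [v_0,v_2], [v_0,v_3], [v_0,v_4], [v_1,v_3], [v_1,v_4], [v_2,v_3], [v_2,v_4], [v_3,v_4]
  2-simplices (6): [v_0,v_1,v_3], [v_0,v_1,v_4], [v_0,v_2,v_3], [v_0,v_2,v_4], [v_1,v_3,v_4], [v_2,v_3,v_4]

so the chain groups are C_0 ≅ Z^5, C_1 ≅ Z^9, C_2 ≅ Z^6.

The boundary map ∂_1: C_1 → C_0 maps an edge to its endpoints' difference, ∂[p,q] = q − p. For instance
  ∂[v_0,v_3] = [v_3] − [v_0].
As a 5×9 matrix over Z this has rank 4, with invariant factors (1,1,1,1).

Boundary ∂_2: C_2 → C_1 maps a triangle to the signed sum of its edges. For instance
  ∂[v_0,v_2,v_4] = [v_2,v_4] − [v_0,v_4] + [v_0,v_2],
  ∂[v_2,v_3,v_4] = [v_3,v_4] − [v_2,v_4] + [v_2,v_3].
The resulting 9×6 matrix has rank 5, and its Smith normal form has invariant factors (1,1,1,1,1).

Computing H_k = (kernel of ∂_k) / (image of ∂_{k+1}):

  H_0: rank C_0 − rank ∂_1 = 5 − 4 = 1, and the invariant factors of ∂_1 are all 1, so H_0 ≅ Z.
  H_1: rank ker ∂_1 − rank ∂_2 = (9 − 4) − 5 = 0, and the invariant factors of ∂_2 are all 1, so H_1 ≅ 0.
  H_2: rank ker ∂_2 − rank ∂_3 = (6 − 5) − 0 = 1, and there is no ∂_3, so H_2 ≅ Z.

H_0 = Z,  H_1 = 0,  H_2 = Z.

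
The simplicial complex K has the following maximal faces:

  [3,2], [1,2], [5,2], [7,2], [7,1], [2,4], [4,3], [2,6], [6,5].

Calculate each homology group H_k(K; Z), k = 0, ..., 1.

Take the total order 1 < 2 < 3 < 4 < 5 < 6 < 7 on the vertex set. Then K (dimension 1) consists of the simplices:

  0-simplices (7): [1], [2], [3], [4], [5], [6], [7]
  1-simplices (9): [1,2], [1,7], [2,3], [2,4], [2,5], [2,6], [2,7], [3,4], [5,6]

Hence C_0 ≅ Z^7, C_1 ≅ Z^9.

∂_1: C_1 → C_0 maps an edge to its endpoints' difference, ∂[p,q] = q − p.
The 7×9 boundary matrix has rank 6 and Smith normal form diag(1,1,1,1,1,1).

Now H_k = ker ∂_k / im ∂_{k+1}, so:

  H_0: rank C_0 − rank ∂_1 = 7 − 6 = 1, and the invariant factors of ∂_1 are all 1, so H_0 ≅ Z.
  H_1: rank ker ∂_1 − rank ∂_2 = (9 − 6) − 0 = 3, and there is no ∂_2, so H_1 ≅ Z^3.

H_0 ≅ Z,  H_1 ≅ Z^3.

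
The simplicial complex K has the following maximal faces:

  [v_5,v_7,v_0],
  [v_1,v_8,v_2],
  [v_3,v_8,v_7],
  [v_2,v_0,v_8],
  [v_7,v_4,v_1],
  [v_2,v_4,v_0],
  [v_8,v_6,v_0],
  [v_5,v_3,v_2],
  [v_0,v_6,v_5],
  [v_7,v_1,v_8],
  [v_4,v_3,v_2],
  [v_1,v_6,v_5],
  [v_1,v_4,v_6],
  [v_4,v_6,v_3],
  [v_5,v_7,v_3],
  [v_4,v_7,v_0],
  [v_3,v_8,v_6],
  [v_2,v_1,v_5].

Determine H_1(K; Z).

H_1 = Z^2.

K has 9 vertices, 27 edges, 18 triangles.
rank ∂_1 = 8, rank ∂_2 = 17 ⇒ b_1 = 27 − 8 − 17 = 2; all invariant factors of ∂_2 are 1 so no torsion. So H_1 = Z^2.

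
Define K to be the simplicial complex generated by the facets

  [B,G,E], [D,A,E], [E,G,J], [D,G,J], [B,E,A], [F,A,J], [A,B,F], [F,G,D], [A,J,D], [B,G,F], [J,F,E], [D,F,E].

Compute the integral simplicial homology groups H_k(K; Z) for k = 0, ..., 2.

Order the vertices as A < B < D < E < F < G < J. Listing each simplex with vertices in this order, K has dimension 2 with simplices:

  0-simplices (7): A, B, D, E, F, G, J
  1-simplices (18): AB, AD, AE, AF, AJ, BE, BF, BG, DE, DF, DG, DJ, EF, EG, EJ, FG, FJ, GJ
  2-simplices (12): ABE, ABF, ADE, ADJ, AFJ, BEG, BFG, DEF, DFG, DGJ, EFJ, EGJ

giving chain groups C_0 ≅ Z^7, C_1 ≅ Z^18, C_2 ≅ Z^12.

The boundary map ∂_1: C_1 → C_0 maps an edge to its endpoints' difference, ∂[p,q] = q − p. For instance
  ∂AB = B − A.
The 7×18 boundary matrix has rank 6 and Smith normal form diag(1,1,1,1,1,1).

Boundary ∂_2: C_2 → C_1 sends each 2-simplex [p,q,r] to [q,r] − [p,r] + [p,q]. For instance
  ∂EGJ = GJ − EJ + EG,
  ∂AFJ = FJ − AJ + AF.
The resulting 18×12 matrix has rank 12, and its Smith normal form has invariant factors (1,1,1,1,1,1,1,1,1,1,1,2).

Reading off H_k = ker ∂_k / im ∂_{k+1}:

  H_0: rank C_0 − rank ∂_1 = 7 − 6 = 1, and the invariant factors of ∂_1 are all 1, so H_0 ≅ Z.
  H_1: rank ker ∂_1 − rank ∂_2 = (18 − 6) − 12 = 0, and ∂_2 has invariant factor 2 > 1, so H_1 ≅ Z/2Z.
  H_2: rank ker ∂_2 − rank ∂_3 = (12 − 12) − 0 = 0, and there is no ∂_3, so H_2 ≅ 0.

H_0 = Z,  H_1 = Z/2Z,  H_2 = 0.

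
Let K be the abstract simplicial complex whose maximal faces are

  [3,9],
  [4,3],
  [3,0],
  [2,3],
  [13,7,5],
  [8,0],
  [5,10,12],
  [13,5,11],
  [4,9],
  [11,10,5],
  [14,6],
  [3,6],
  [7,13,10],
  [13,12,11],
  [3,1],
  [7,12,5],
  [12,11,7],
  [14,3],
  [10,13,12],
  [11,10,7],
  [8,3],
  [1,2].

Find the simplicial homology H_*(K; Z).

Order the vertices as 0 < 1 < 2 < 3 < 4 < 5 < 6 < 7 < 8 < 9 < 10 < 11 < 12 < 13 < 14. Listing each simplex with vertices in this order, K has dimension 2 with simplices:

  0-simplices (15): [0], [1], [2], [3], [4], [5], [6], [7], [8], [9], [10], [11], [12], [13], [14]
  1-simplices (27): (27 of them)
  2-simplices (10): [5,7,12], [5,7,13], [5,10,11], [5,10,12], [5,11,13], [7,10,11], [7,10,13], [7,11,12], [10,12,13], [11,12,13]

Hence C_0 ≅ Z^15, C_1 ≅ Z^27, C_2 ≅ Z^10.

The boundary map ∂_1: C_1 → C_0 is given by ∂[p,q] = [q] − [p]. For instance
  ∂[0,8] = [8] − [0].
As a 15×27 matrix over Z this has rank 13, with invariant factors (1,1,1,1,1,1,1,1,1,1,1,1,1).

∂_2: C_2 → C_1 maps a triangle to the signed sum of its edges. For instance
  ∂[7,10,13] = [10,13] − [7,13] + [7,10],
  ∂[5,7,12] = [7,12] − [5,12] + [5,7].
This gives a 27×10 integer matrix of rank 10; reducing to Smith normal form yields diagonal entries (1,1,1,1,1,1,1,1,1,2).

Now H_k = ker ∂_k / im ∂_{k+1}, so:

  H_0: rank C_0 − rank ∂_1 = 15 − 13 = 2, and the invariant factors of ∂_1 are all 1, so H_0 ≅ Z^2.
  H_1: rank ker ∂_1 − rank ∂_2 = (27 − 13) − 10 = 4, and ∂_2 has invariant factor 2 > 1, so H_1 ≅ Z^4 ⊕ Z/2.
  H_2: rank ker ∂_2 − rank ∂_3 = (10 − 10) − 0 = 0, and there is no ∂_3, so H_2 ≅ 0.

(K is a triangulation of the disjoint union of the real projective plane RP^2 and a wedge of 4 circles.)

H_0 = Z^2,  H_1 = Z^4 ⊕ Z/2,  H_2 = 0.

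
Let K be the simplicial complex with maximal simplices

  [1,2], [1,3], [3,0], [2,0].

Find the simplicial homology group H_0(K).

H_0 ≅ Z.

Take the total order 0 < 1 < 2 < 3 on the vertex set. Then K (dimension 1) consists of the simplices:

  0-simplices (4): [0], [1], [2], [3]
  1-simplices (4): [0,2], [0,3], [1,2], [1,3]

Hence C_0 ≅ Z^4, C_1 ≅ Z^4.

∂_1: C_1 → C_0 maps an edge to its endpoints' difference, ∂[p,q] = q − p.
The 4×4 boundary matrix has rank 3 and Smith normal form diag(1,1,1).

Now H_k = ker ∂_k / im ∂_{k+1}, so:

  H_0: rank C_0 − rank ∂_1 = 4 − 3 = 1, and the invariant factors of ∂_1 are all 1, so H_0 ≅ Z.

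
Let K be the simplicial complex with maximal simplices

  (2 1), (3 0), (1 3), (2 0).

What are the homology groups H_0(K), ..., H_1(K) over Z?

K has 4 vertices, 4 edges.
rank ∂_0 = 0, rank ∂_1 = 3 ⇒ b_0 = 4 − 0 − 3 = 1; all invariant factors of ∂_1 are 1 so no torsion. So H_0 = Z.
rank ∂_1 = 3, rank ∂_2 = 0 ⇒ b_1 = 4 − 3 − 0 = 1. So H_1 = Z.

H_0 = Z,  H_1 = Z.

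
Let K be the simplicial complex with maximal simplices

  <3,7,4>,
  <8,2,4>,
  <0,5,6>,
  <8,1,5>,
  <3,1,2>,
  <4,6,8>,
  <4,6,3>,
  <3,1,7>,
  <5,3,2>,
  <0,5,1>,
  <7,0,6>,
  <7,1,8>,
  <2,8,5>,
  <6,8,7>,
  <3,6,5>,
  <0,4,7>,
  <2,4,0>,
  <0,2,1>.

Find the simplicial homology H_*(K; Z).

Order the vertices as 0 < 1 < 2 < 3 < 4 < 5 < 6 < 7 < 8. Listing each simplex with vertices in this order, K has dimension 2 with simplices:

  0-simplices (9): [0], [1], [2], [3], [4], [5], [6], [7], [8]
  1-simplices (27): (27 of them)
  2-simplices (18): [0,1,2], [0,1,5], [0,2,4], [0,4,7], [0,5,6], [0,6,7], [1,2,3], [1,3,7], [1,5,8], [1,7,8], [2,3,5], [2,4,8], [2,5,8], [3,4,6], [3,4,7], [3,5,6], [4,6,8], [6,7,8]

so the chain groups are C_0 ≅ Z^9, C_1 ≅ Z^27, C_2 ≅ Z^18.

Boundary ∂_1: C_1 → C_0 sends each edge [p,q] (with p < q) to q − p. For instance
  ∂[1,7] = [7] − [1].
As a 9×27 matrix over Z this has rank 8, with invariant factors (1,1,1,1,1,1,1,1).

∂_2: C_2 → C_1 maps a triangle to the signed sum of its edges. For instance
  ∂[2,3,5] = [3,5] − [2,5] + [2,3],
  ∂[3,4,6] = [4,6] − [3,6] + [3,4].
The 27×18 boundary matrix has rank 18 and Smith normal form diag(1,1,1,1,1,1,1,1,1,1,1,1,1,1,1,1,1,2).

From H_k ≅ ker(∂_k) / im(∂_{k+1}) we obtain:

  H_0: rank C_0 − rank ∂_1 = 9 − 8 = 1, and the invariant factors of ∂_1 are all 1, so H_0 = Z.
  H_1: rank ker ∂_1 − rank ∂_2 = (27 − 8) − 18 = 1, and ∂_2 has invariant factor 2 > 1, so H_1 = Z ⊕ Z_2.
  H_2: rank ker ∂_2 − rank ∂_3 = (18 − 18) − 0 = 0, and there is no ∂_3, so H_2 = 0.

As a check, the Euler characteristic is 9 − 27 + 18 = 0, which agrees with 1 − 1 + 0 = 0.

H_0 = Z,  H_1 = Z ⊕ Z_2,  H_2 = 0.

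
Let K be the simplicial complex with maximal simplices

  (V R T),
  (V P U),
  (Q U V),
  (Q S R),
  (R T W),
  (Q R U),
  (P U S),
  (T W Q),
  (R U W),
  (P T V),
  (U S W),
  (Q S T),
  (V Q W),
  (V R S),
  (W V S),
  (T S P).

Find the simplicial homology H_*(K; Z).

We work with the vertex ordering P < Q < R < S < T < U < V < W. The simplices of K, each written with vertices in increasing order, are:

  0-simplices (8): P, Q, R, S, T, U, V, W
  1-simplices (24): PS, PT, PU, PV, QR, QS, QT, QU, QV, QW, RS, RT, RU, RV, RW, ST, SU, SV, SW, TV, TW, UV, UW, VW
  2-simplices (16): PST, PSU, PTV, PUV, QRS, QRU, QST, QTW, QUV, QVW, RSV, RTV, RTW, RUW, SUW, SVW

so the chain groups are C_0 ≅ Z^8, C_1 ≅ Z^24, C_2 ≅ Z^16.

Boundary ∂_1: C_1 → C_0 is given by ∂[p,q] = [q] − [p].
As a 8×24 matrix over Z this has rank 7, with invariant factors (1,1,1,1,1,1,1).

∂_2: C_2 → C_1 maps a triangle to the signed sum of its edges. For instance
  ∂QTW = TW − QW + QT,
  ∂QVW = VW − QW + QV.
The resulting 24×16 matrix has rank 15, and its Smith normal form has invariant factors (1,1,1,1,1,1,1,1,1,1,1,1,1,1,1).

Now H_k = ker ∂_k / im ∂_{k+1}, so:

  H_0: rank C_0 − rank ∂_1 = 8 − 7 = 1, and the invariant factors of ∂_1 are all 1, so H_0 = Z.
  H_1: rank ker ∂_1 − rank ∂_2 = (24 − 7) − 15 = 2, and the invariant factors of ∂_2 are all 1, so H_1 = Z^2.
  H_2: rank ker ∂_2 − rank ∂_3 = (16 − 15) − 0 = 1, and there is no ∂_3, so H_2 = Z.

H_0 = Z,  H_1 = Z^2,  H_2 = Z.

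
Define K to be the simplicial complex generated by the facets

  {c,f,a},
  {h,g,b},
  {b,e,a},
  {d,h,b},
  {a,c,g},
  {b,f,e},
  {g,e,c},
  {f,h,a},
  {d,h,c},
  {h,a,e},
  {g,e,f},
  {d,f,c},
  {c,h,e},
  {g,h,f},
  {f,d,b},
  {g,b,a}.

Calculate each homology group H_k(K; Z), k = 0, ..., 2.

H_0 = Z,  H_1 = Z^2,  H_2 = Z.

K has 8 vertices, 24 edges, 16 triangles.
rank ∂_0 = 0, rank ∂_1 = 7 ⇒ b_0 = 8 − 0 − 7 = 1; all invariant factors of ∂_1 are 1 so no torsion. So H_0 = Z.
rank ∂_1 = 7, rank ∂_2 = 15 ⇒ b_1 = 24 − 7 − 15 = 2; all invariant factors of ∂_2 are 1 so no torsion. So H_1 = Z^2.
rank ∂_2 = 15, rank ∂_3 = 0 ⇒ b_2 = 16 − 15 − 0 = 1. So H_2 = Z.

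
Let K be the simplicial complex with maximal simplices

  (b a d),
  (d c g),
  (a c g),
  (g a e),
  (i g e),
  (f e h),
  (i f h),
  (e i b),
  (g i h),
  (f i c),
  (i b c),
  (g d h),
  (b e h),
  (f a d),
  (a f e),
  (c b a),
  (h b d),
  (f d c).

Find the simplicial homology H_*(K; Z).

Order the vertices as a < b < c < d < e < f < g < h < i. Listing each simplex with vertices in this order, K has dimension 2 with simplices:

  0-simplices (9): a, b, c, d, e, f, g, h, i
  1-simplices (27): ab, ac, ad, ae, af, ag, bc, bd, be, bh, bi, cd, cf, cg, ci, df, dg, dh, ef, eg, eh, ei, fh, fi, gh, gi, hi
  2-simplices (18): abc, abd, acg, adf, aef, aeg, bci, bdh, beh, bei, cdf, cdg, cfi, dgh, efh, egi, fhi, ghi

giving chain groups C_0 ≅ Z^9, C_1 ≅ Z^27, C_2 ≅ Z^18.

∂_1: C_1 → C_0 maps an edge to its endpoints' difference, ∂[p,q] = q − p.
The resulting 9×27 matrix has rank 8, and its Smith normal form has invariant factors (1,1,1,1,1,1,1,1).

The boundary map ∂_2: C_2 → C_1 acts by ∂[p,q,r] = [q,r] − [p,r] + [p,q]. For instance
  ∂aeg = eg − ag + ae,
  ∂cfi = fi − ci + cf.
The 27×18 boundary matrix has rank 18 and Smith normal form diag(1,1,1,1,1,1,1,1,1,1,1,1,1,1,1,1,1,2).

Reading off H_k = ker ∂_k / im ∂_{k+1}:

  H_0: rank C_0 − rank ∂_1 = 9 − 8 = 1, and the invariant factors of ∂_1 are all 1, so H_0 ≅ Z.
  H_1: rank ker ∂_1 − rank ∂_2 = (27 − 8) − 18 = 1, and ∂_2 has invariant factor 2 > 1, so H_1 ≅ Z ⊕ Z/2Z.
  H_2: rank ker ∂_2 − rank ∂_3 = (18 − 18) − 0 = 0, and there is no ∂_3, so H_2 ≅ 0.

H_0 ≅ Z,  H_1 ≅ Z ⊕ Z/2Z,  H_2 = 0.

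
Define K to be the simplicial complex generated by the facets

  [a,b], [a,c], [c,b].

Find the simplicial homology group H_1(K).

Fix the vertex order a < b < c and write every simplex with vertices in increasing order. Then dim K = 1 and the simplices of K are:

  0-simplices (3): a, b, c
  1-simplices (3): ab, ac, bc

Hence C_0 ≅ Z^3, C_1 ≅ Z^3.

The boundary map ∂_1: C_1 → C_0 is given by ∂[p,q] = [q] − [p].
The resulting 3×3 matrix has rank 2, and its Smith normal form has invariant factors (1,1).

From H_k ≅ ker(∂_k) / im(∂_{k+1}) we obtain:

  H_1: rank ker ∂_1 − rank ∂_2 = (3 − 2) − 0 = 1, and there is no ∂_2, so H_1 = Z.

H_1 = Z.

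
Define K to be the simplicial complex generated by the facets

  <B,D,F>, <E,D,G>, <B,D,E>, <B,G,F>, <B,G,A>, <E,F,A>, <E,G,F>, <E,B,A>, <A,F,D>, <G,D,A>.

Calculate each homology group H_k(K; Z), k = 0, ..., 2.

Fix the vertex order A < B < D < E < F < G and write every simplex with vertices in increasing order. Then dim K = 2 and the simplices of K are:

  0-simplices (6): A, B, D, E, F, G
  1-simplices (15): AB, AD, AE, AF, AG, BD, BE, BF, BG, DE, DF, DG, EF, EG, FG
  2-simplices (10): ABE, ABG, ADF, ADG, AEF, BDE, BDF, BFG, DEG, EFG

giving chain groups C_0 ≅ Z^6, C_1 ≅ Z^15, C_2 ≅ Z^10.

The boundary map ∂_1: C_1 → C_0 is given by ∂[p,q] = [q] − [p]. For instance
  ∂DG = G − D.
The 6×15 boundary matrix has rank 5 and Smith normal form diag(1,1,1,1,1).

Boundary ∂_2: C_2 → C_1 maps a triangle to the signed sum of its edges. For instance
  ∂ADG = DG − AG + AD,
  ∂ADF = DF − AF + AD.
As a 15×10 matrix over Z this has rank 10, with invariant factors (1,1,1,1,1,1,1,1,1,2).

Reading off H_k = ker ∂_k / im ∂_{k+1}:

  H_0: rank C_0 − rank ∂_1 = 6 − 5 = 1, and the invariant factors of ∂_1 are all 1, so H_0 = Z.
  H_1: rank ker ∂_1 − rank ∂_2 = (15 − 5) − 10 = 0, and ∂_2 has invariant factor 2 > 1, so H_1 = Z/2.
  H_2: rank ker ∂_2 − rank ∂_3 = (10 − 10) − 0 = 0, and there is no ∂_3, so H_2 = 0.

H_0 ≅ Z,  H_1 ≅ Z/2,  H_2 = 0.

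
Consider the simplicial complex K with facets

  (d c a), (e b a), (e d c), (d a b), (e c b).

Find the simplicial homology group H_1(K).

H_1 ≅ Z.

Order the vertices as a < b < c < d < e. Listing each simplex with vertices in this order, K has dimension 2 with simplices:

  0-simplices (5): a, b, c, d, e
  1-simplices (10): ab, ac, ad, ae, bc, bd, be, cd, ce, de
  2-simplices (5): abd, abe, acd, bce, cde

giving chain groups C_0 ≅ Z^5, C_1 ≅ Z^10, C_2 ≅ Z^5.

The boundary map ∂_1: C_1 → C_0 sends each edge [p,q] (with p < q) to q − p. For instance
  ∂ce = e − c.
This gives a 5×10 integer matrix of rank 4; reducing to Smith normal form yields diagonal entries (1,1,1,1).

The boundary map ∂_2: C_2 → C_1 sends each 2-simplex [p,q,r] to [q,r] − [p,r] + [p,q]. For instance
  ∂cde = de − ce + cd,
  ∂abe = be − ae + ab.
This gives a 10×5 integer matrix of rank 5; reducing to Smith normal form yields diagonal entries (1,1,1,1,1).

From H_k ≅ ker(∂_k) / im(∂_{k+1}) we obtain:

  H_1: rank ker ∂_1 − rank ∂_2 = (10 − 4) − 5 = 1, and the invariant factors of ∂_2 are all 1, so H_1 ≅ Z.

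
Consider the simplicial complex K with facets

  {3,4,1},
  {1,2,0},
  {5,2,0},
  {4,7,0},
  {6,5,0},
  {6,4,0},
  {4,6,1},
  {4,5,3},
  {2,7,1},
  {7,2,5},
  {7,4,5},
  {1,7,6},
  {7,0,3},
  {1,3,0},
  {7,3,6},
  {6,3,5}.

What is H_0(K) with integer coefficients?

H_0 ≅ Z.

K has 8 vertices, 24 edges, 16 triangles.
rank ∂_0 = 0, rank ∂_1 = 7 ⇒ b_0 = 8 − 0 − 7 = 1; all invariant factors of ∂_1 are 1 so no torsion. So H_0 ≅ Z.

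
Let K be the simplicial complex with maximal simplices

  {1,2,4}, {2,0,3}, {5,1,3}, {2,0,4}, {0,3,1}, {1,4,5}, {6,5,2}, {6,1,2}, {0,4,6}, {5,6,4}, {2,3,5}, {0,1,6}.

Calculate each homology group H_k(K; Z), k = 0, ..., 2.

Order the vertices as 0 < 1 < 2 < 3 < 4 < 5 < 6. Listing each simplex with vertices in this order, K has dimension 2 with simplices:

  0-simplices (7): [0], [1], [2], [3], [4], [5], [6]
  1-simplices (18): [0,1], [0,2], [0,3], [0,4], [0,6], [1,2], [1,3], [1,4], [1,5], [1,6], [2,3], [2,4], [2,5], [2,6], [3,5], [4,5], [4,6], [5,6]
  2-simplices (12): [0,1,3], [0,1,6], [0,2,3], [0,2,4], [0,4,6], [1,2,4], [1,2,6], [1,3,5], [1,4,5], [2,3,5], [2,5,6], [4,5,6]

so the chain groups are C_0 ≅ Z^7, C_1 ≅ Z^18, C_2 ≅ Z^12.

∂_1: C_1 → C_0 sends each edge [p,q] (with p < q) to q − p. For instance
  ∂[0,3] = [3] − [0].
The 7×18 boundary matrix has rank 6 and Smith normal form diag(1,1,1,1,1,1).

Boundary ∂_2: C_2 → C_1 maps a triangle to the signed sum of its edges. For instance
  ∂[1,2,6] = [2,6] − [1,6] + [1,2],
  ∂[0,4,6] = [4,6] − [0,6] + [0,4].
The 18×12 boundary matrix has rank 12 and Smith normal form diag(1,1,1,1,1,1,1,1,1,1,1,2).

Now H_k = ker ∂_k / im ∂_{k+1}, so:

  H_0: rank C_0 − rank ∂_1 = 7 − 6 = 1, and the invariant factors of ∂_1 are all 1, so H_0 = Z.
  H_1: rank ker ∂_1 − rank ∂_2 = (18 − 6) − 12 = 0, and ∂_2 has invariant factor 2 > 1, so H_1 = Z/2.
  H_2: rank ker ∂_2 − rank ∂_3 = (12 − 12) − 0 = 0, and there is no ∂_3, so H_2 = 0.

As a check, the Euler characteristic is 7 − 18 + 12 = 1, which agrees with 1 − 0 + 0 = 1.

H_0 ≅ Z,  H_1 ≅ Z/2,  H_2 = 0.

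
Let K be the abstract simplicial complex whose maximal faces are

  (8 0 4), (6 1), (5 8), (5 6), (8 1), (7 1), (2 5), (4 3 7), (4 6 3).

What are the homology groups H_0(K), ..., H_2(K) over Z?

H_0 = Z,  H_1 = Z^3,  H_2 = 0.

Fix the vertex order 0 < 1 < 2 < 3 < 4 < 5 < 6 < 7 < 8 and write every simplex with vertices in increasing order. Then dim K = 2 and the simplices of K are:

  0-simplices (9): [0], [1], [2], [3], [4], [5], [6], [7], [8]
  1-simplices (14): [0,4], [0,8], [1,6], [1,7], [1,8], [2,5], [3,4], [3,6], [3,7], [4,6], [4,7], [4,8], [5,6], [5,8]
  2-simplices (3): [0,4,8], [3,4,6], [3,4,7]

Hence C_0 ≅ Z^9, C_1 ≅ Z^14, C_2 ≅ Z^3.

Boundary ∂_1: C_1 → C_0 sends each edge [p,q] (with p < q) to q − p. For instance
  ∂[3,6] = [6] − [3].
This gives a 9×14 integer matrix of rank 8; reducing to Smith normal form yields diagonal entries (1,1,1,1,1,1,1,1).

Boundary ∂_2: C_2 → C_1 sends each 2-simplex [p,q,r] to [q,r] − [p,r] + [p,q]. For instance
  ∂[0,4,8] = [4,8] − [0,8] + [0,4],
  ∂[3,4,7] = [4,7] − [3,7] + [3,4].
This gives a 14×3 integer matrix of rank 3; reducing to Smith normal form yields diagonal entries (1,1,1).

From H_k ≅ ker(∂_k) / im(∂_{k+1}) we obtain:

  H_0: rank C_0 − rank ∂_1 = 9 − 8 = 1, and the invariant factors of ∂_1 are all 1, so H_0 = Z.
  H_1: rank ker ∂_1 − rank ∂_2 = (14 − 8) − 3 = 3, and the invariant factors of ∂_2 are all 1, so H_1 = Z^3.
  H_2: rank ker ∂_2 − rank ∂_3 = (3 − 3) − 0 = 0, and there is no ∂_3, so H_2 = 0.

As a check, the Euler characteristic is 9 − 14 + 3 = -2, which agrees with 1 − 3 + 0 = -2.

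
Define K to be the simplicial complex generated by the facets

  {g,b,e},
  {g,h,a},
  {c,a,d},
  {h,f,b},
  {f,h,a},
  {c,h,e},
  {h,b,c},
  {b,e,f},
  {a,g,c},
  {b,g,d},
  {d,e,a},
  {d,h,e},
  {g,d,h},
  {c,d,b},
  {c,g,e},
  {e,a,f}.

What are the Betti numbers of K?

b_0 = 1, b_1 = 2, b_2 = 1.

We work with the vertex ordering a < b < c < d < e < f < g < h. The simplices of K, each written with vertices in increasing order, are:

  0-simplices (8): a, b, c, d, e, f, g, h
  1-simplices (24): ac, ad, ae, af, ag, ah, bc, bd, be, bf, bg, bh, cd, ce, cg, ch, de, dg, dh, ef, eg, eh, fh, gh
  2-simplices (16): acd, acg, ade, aef, afh, agh, bcd, bch, bdg, bef, beg, bfh, ceg, ceh, deh, dgh

so the chain groups are C_0 ≅ Z^8, C_1 ≅ Z^24, C_2 ≅ Z^16.

Boundary ∂_1: C_1 → C_0 maps an edge to its endpoints' difference, ∂[p,q] = q − p.
As a 8×24 matrix over Z this has rank 7, with invariant factors (1,1,1,1,1,1,1).

Boundary ∂_2: C_2 → C_1 acts by ∂[p,q,r] = [q,r] − [p,r] + [p,q]. For instance
  ∂ceg = eg − cg + ce,
  ∂bef = ef − bf + be.
The resulting 24×16 matrix has rank 15, and its Smith normal form has invariant factors (1,1,1,1,1,1,1,1,1,1,1,1,1,1,1).

From H_k ≅ ker(∂_k) / im(∂_{k+1}) we obtain:

  H_0: rank C_0 − rank ∂_1 = 8 − 7 = 1, and the invariant factors of ∂_1 are all 1, so H_0 ≅ Z.
  H_1: rank ker ∂_1 − rank ∂_2 = (24 − 7) − 15 = 2, and the invariant factors of ∂_2 are all 1, so H_1 ≅ Z^2.
  H_2: rank ker ∂_2 − rank ∂_3 = (16 − 15) − 0 = 1, and there is no ∂_3, so H_2 ≅ Z.

As a check, the Euler characteristic is 8 − 24 + 16 = 0, which agrees with 1 − 2 + 1 = 0.

Hence the Betti numbers are b_0 = 1, b_1 = 2, b_2 = 1.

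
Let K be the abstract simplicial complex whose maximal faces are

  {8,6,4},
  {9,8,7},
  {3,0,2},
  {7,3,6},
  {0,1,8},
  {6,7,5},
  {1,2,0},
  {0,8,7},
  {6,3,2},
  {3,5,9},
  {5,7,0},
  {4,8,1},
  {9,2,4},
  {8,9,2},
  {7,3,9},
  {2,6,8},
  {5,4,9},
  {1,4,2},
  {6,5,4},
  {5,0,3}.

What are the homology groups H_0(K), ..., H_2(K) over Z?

H_0 = Z,  H_1 = Z ⊕ Z/2,  H_2 = 0.

Order the vertices as 0 < 1 < 2 < 3 < 4 < 5 < 6 < 7 < 8 < 9. Listing each simplex with vertices in this order, K has dimension 2 with simplices:

  0-simplices (10): [0], [1], [2], [3], [4], [5], [6], [7], [8], [9]
  1-simplices (30): (30 of them)
  2-simplices (20): (20 of them)

giving chain groups C_0 ≅ Z^10, C_1 ≅ Z^30, C_2 ≅ Z^20.

∂_1: C_1 → C_0 sends each edge [p,q] (with p < q) to q − p. For instance
  ∂[2,8] = [8] − [2].
As a 10×30 matrix over Z this has rank 9, with invariant factors (1,1,1,1,1,1,1,1,1).

The boundary map ∂_2: C_2 → C_1 maps a triangle to the signed sum of its edges. For instance
  ∂[0,7,8] = [7,8] − [0,8] + [0,7],
  ∂[2,4,9] = [4,9] − [2,9] + [2,4].
This gives a 30×20 integer matrix of rank 20; reducing to Smith normal form yields diagonal entries (1,1,1,1,1,1,1,1,1,1,1,1,1,1,1,1,1,1,1,2).

From H_k ≅ ker(∂_k) / im(∂_{k+1}) we obtain:

  H_0: rank C_0 − rank ∂_1 = 10 − 9 = 1, and the invariant factors of ∂_1 are all 1, so H_0 = Z.
  H_1: rank ker ∂_1 − rank ∂_2 = (30 − 9) − 20 = 1, and ∂_2 has invariant factor 2 > 1, so H_1 = Z ⊕ Z/2.
  H_2: rank ker ∂_2 − rank ∂_3 = (20 − 20) − 0 = 0, and there is no ∂_3, so H_2 = 0.

As a check, the Euler characteristic is 10 − 30 + 20 = 0, which agrees with 1 − 1 + 0 = 0.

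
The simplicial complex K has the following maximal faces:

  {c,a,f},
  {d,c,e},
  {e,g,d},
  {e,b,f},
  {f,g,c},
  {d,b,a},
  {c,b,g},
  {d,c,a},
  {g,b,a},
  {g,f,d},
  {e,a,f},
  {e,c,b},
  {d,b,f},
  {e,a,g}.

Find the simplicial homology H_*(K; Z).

We work with the vertex ordering a < b < c < d < e < f < g. The simplices of K, each written with vertices in increasing order, are:

  0-simplices (7): a, b, c, d, e, f, g
  1-simplices (21): ab, ac, ad, ae, af, ag, bc, bd, be, bf, bg, cd, ce, cf, cg, de, df, dg, ef, eg, fg
  2-simplices (14): abd, abg, acd, acf, aef, aeg, bce, bcg, bdf, bef, cde, cfg, deg, dfg

so the chain groups are C_0 ≅ Z^7, C_1 ≅ Z^21, C_2 ≅ Z^14.

The boundary map ∂_1: C_1 → C_0 is given by ∂[p,q] = [q] − [p].
The 7×21 boundary matrix has rank 6 and Smith normal form diag(1,1,1,1,1,1).

The boundary map ∂_2: C_2 → C_1 maps a triangle to the signed sum of its edges. For instance
  ∂cfg = fg − cg + cf,
  ∂acf = cf − af + ac.
The resulting 21×14 matrix has rank 13, and its Smith normal form has invariant factors (1,1,1,1,1,1,1,1,1,1,1,1,1).

Computing H_k = (kernel of ∂_k) / (image of ∂_{k+1}):

  H_0: rank C_0 − rank ∂_1 = 7 − 6 = 1, and the invariant factors of ∂_1 are all 1, so H_0 ≅ Z.
  H_1: rank ker ∂_1 − rank ∂_2 = (21 − 6) − 13 = 2, and the invariant factors of ∂_2 are all 1, so H_1 ≅ Z^2.
  H_2: rank ker ∂_2 − rank ∂_3 = (14 − 13) − 0 = 1, and there is no ∂_3, so H_2 ≅ Z.

(K is a triangulation of the torus T^2.)

H_0 ≅ Z,  H_1 ≅ Z^2,  H_2 ≅ Z.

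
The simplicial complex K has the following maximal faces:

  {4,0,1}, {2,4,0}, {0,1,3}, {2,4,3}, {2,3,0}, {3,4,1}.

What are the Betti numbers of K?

K has 5 vertices, 9 edges, 6 triangles.
rank ∂_0 = 0, rank ∂_1 = 4 ⇒ b_0 = 5 − 0 − 4 = 1; all invariant factors of ∂_1 are 1 so no torsion. So H_0 = Z.
rank ∂_1 = 4, rank ∂_2 = 5 ⇒ b_1 = 9 − 4 − 5 = 0; all invariant factors of ∂_2 are 1 so no torsion. So H_1 = 0.
rank ∂_2 = 5, rank ∂_3 = 0 ⇒ b_2 = 6 − 5 − 0 = 1. So H_2 = Z.

b_0 = 1, b_1 = 0, b_2 = 1.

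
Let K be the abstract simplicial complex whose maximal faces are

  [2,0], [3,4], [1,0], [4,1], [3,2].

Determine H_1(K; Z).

H_1 = Z.

Take the total order 0 < 1 < 2 < 3 < 4 on the vertex set. Then K (dimension 1) consists of the simplices:

  0-simplices (5): [0], [1], [2], [3], [4]
  1-simplices (5): [0,1], [0,2], [1,4], [2,3], [3,4]

so the chain groups are C_0 ≅ Z^5, C_1 ≅ Z^5.

The boundary map ∂_1: C_1 → C_0 is given by ∂[p,q] = [q] − [p]. For instance
  ∂[3,4] = [4] − [3].
The 5×5 boundary matrix has rank 4 and Smith normal form diag(1,1,1,1).

From H_k ≅ ker(∂_k) / im(∂_{k+1}) we obtain:

  H_1: rank ker ∂_1 − rank ∂_2 = (5 − 4) − 0 = 1, and there is no ∂_2, so H_1 = Z.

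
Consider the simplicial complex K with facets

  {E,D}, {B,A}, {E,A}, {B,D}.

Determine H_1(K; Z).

Fix the vertex order A < B < D < E and write every simplex with vertices in increasing order. Then dim K = 1 and the simplices of K are:

  0-simplices (4): A, B, D, E
  1-simplices (4): AB, AE, BD, DE

Hence C_0 ≅ Z^4, C_1 ≅ Z^4.

The boundary map ∂_1: C_1 → C_0 is given by ∂[p,q] = [q] − [p]. For instance
  ∂BD = D − B.
As a 4×4 matrix over Z this has rank 3, with invariant factors (1,1,1).

From H_k ≅ ker(∂_k) / im(∂_{k+1}) we obtain:

  H_1: rank ker ∂_1 − rank ∂_2 = (4 − 3) − 0 = 1, and there is no ∂_2, so H_1 = Z.

(K is a triangulation of the circle S^1.)

H_1 = Z.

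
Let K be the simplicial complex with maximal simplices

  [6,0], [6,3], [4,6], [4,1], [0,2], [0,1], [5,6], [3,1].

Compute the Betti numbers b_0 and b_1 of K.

b_0 = 1, b_1 = 2.

Take the total order 0 < 1 < 2 < 3 < 4 < 5 < 6 on the vertex set. Then K (dimension 1) consists of the simplices:

  0-simplices (7): [0], [1], [2], [3], [4], [5], [6]
  1-simplices (8): [0,1], [0,2], [0,6], [1,3], [1,4], [3,6], [4,6], [5,6]

so the chain groups are C_0 ≅ Z^7, C_1 ≅ Z^8.

∂_1: C_1 → C_0 is given by ∂[p,q] = [q] − [p]. For instance
  ∂[5,6] = [6] − [5].
This gives a 7×8 integer matrix of rank 6; reducing to Smith normal form yields diagonal entries (1,1,1,1,1,1).

Reading off H_k = ker ∂_k / im ∂_{k+1}:

  H_0: rank C_0 − rank ∂_1 = 7 − 6 = 1, and the invariant factors of ∂_1 are all 1, so H_0 = Z.
  H_1: rank ker ∂_1 − rank ∂_2 = (8 − 6) − 0 = 2, and there is no ∂_2, so H_1 = Z^2.

Hence the Betti numbers are b_0 = 1, b_1 = 2.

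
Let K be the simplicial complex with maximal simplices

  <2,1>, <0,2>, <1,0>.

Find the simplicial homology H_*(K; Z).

H_0 = Z,  H_1 = Z.

We work with the vertex ordering 0 < 1 < 2. The simplices of K, each written with vertices in increasing order, are:

  0-simplices (3): [0], [1], [2]
  1-simplices (3): [0,1], [0,2], [1,2]

so the chain groups are C_0 ≅ Z^3, C_1 ≅ Z^3.

The boundary map ∂_1: C_1 → C_0 is given by ∂[p,q] = [q] − [p].
This gives a 3×3 integer matrix of rank 2; reducing to Smith normal form yields diagonal entries (1,1).

Computing H_k = (kernel of ∂_k) / (image of ∂_{k+1}):

  H_0: rank C_0 − rank ∂_1 = 3 − 2 = 1, and the invariant factors of ∂_1 are all 1, so H_0 ≅ Z.
  H_1: rank ker ∂_1 − rank ∂_2 = (3 − 2) − 0 = 1, and there is no ∂_2, so H_1 ≅ Z.

As a check, the Euler characteristic is 3 − 3 = 0, which agrees with 1 − 1 = 0.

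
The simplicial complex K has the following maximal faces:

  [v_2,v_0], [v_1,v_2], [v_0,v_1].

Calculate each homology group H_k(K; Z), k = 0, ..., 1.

Take the total order v_0 < v_1 < v_2 on the vertex set. Then K (dimension 1) consists of the simplices:

  0-simplices (3): [v_0], [v_1], [v_2]
  1-simplices (3): [v_0,v_1], [v_0,v_2], [v_1,v_2]

so the chain groups are C_0 ≅ Z^3, C_1 ≅ Z^3.

∂_1: C_1 → C_0 maps an edge to its endpoints' difference, ∂[p,q] = q − p.
The 3×3 boundary matrix has rank 2 and Smith normal form diag(1,1).

Computing H_k = (kernel of ∂_k) / (image of ∂_{k+1}):

  H_0: rank C_0 − rank ∂_1 = 3 − 2 = 1, and the invariant factors of ∂_1 are all 1, so H_0 = Z.
  H_1: rank ker ∂_1 − rank ∂_2 = (3 − 2) − 0 = 1, and there is no ∂_2, so H_1 = Z.

(K is a triangulation of the circle S^1.)

H_0 ≅ Z,  H_1 ≅ Z.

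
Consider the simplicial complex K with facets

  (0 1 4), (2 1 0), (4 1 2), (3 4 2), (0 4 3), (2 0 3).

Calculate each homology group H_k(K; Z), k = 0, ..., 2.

H_0 ≅ Z,  H_1 = 0,  H_2 ≅ Z.

Fix the vertex order 0 < 1 < 2 < 3 < 4 and write every simplex with vertices in increasing order. Then dim K = 2 and the simplices of K are:

  0-simplices (5): [0], [1], [2], [3], [4]
  1-simplices (9): [0,1], [0,2], [0,3], [0,4], [1,2], [1,4], [2,3], [2,4], [3,4]
  2-simplices (6): [0,1,2], [0,1,4], [0,2,3], [0,3,4], [1,2,4], [2,3,4]

giving chain groups C_0 ≅ Z^5, C_1 ≅ Z^9, C_2 ≅ Z^6.

The boundary map ∂_1: C_1 → C_0 sends each edge [p,q] (with p < q) to q − p. For instance
  ∂[0,2] = [2] − [0].
The resulting 5×9 matrix has rank 4, and its Smith normal form has invariant factors (1,1,1,1).

∂_2: C_2 → C_1 sends each 2-simplex [p,q,r] to [q,r] − [p,r] + [p,q]. For instance
  ∂[2,3,4] = [3,4] − [2,4] + [2,3],
  ∂[1,2,4] = [2,4] − [1,4] + [1,2].
The 9×6 boundary matrix has rank 5 and Smith normal form diag(1,1,1,1,1).

From H_k ≅ ker(∂_k) / im(∂_{k+1}) we obtain:

  H_0: rank C_0 − rank ∂_1 = 5 − 4 = 1, and the invariant factors of ∂_1 are all 1, so H_0 ≅ Z.
  H_1: rank ker ∂_1 − rank ∂_2 = (9 − 4) − 5 = 0, and the invariant factors of ∂_2 are all 1, so H_1 ≅ 0.
  H_2: rank ker ∂_2 − rank ∂_3 = (6 − 5) − 0 = 1, and there is no ∂_3, so H_2 ≅ Z.

As a check, the Euler characteristic is 5 − 9 + 6 = 2, which agrees with 1 − 0 + 1 = 2.
(K is a triangulation of the 2-sphere S^2.)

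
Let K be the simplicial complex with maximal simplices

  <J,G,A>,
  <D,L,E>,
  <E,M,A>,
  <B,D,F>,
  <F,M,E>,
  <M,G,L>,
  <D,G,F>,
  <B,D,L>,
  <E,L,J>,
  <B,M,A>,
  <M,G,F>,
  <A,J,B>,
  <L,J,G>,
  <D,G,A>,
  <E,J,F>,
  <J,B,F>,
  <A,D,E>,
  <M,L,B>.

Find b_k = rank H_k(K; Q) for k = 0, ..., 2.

b_0 = 1, b_1 = 2, b_2 = 1.

Order the vertices as A < B < D < E < F < G < J < L < M. Listing each simplex with vertices in this order, K has dimension 2 with simplices:

  0-simplices (9): A, B, D, E, F, G, J, L, M
  1-simplices (27): AB, AD, AE, AG, AJ, AM, BD, BF, BJ, BL, BM, DE, DF, DG, DL, EF, EJ, EL, EM, FG, FJ, FM, GJ, GL, GM, JL, LM
  2-simplices (18): ABJ, ABM, ADE, ADG, AEM, AGJ, BDF, BDL, BFJ, BLM, DEL, DFG, EFJ, EFM, EJL, FGM, GJL, GLM

so the chain groups are C_0 ≅ Z^9, C_1 ≅ Z^27, C_2 ≅ Z^18.

The boundary map ∂_1: C_1 → C_0 sends each edge [p,q] (with p < q) to q − p.
The resulting 9×27 matrix has rank 8, and its Smith normal form has invariant factors (1,1,1,1,1,1,1,1).

The boundary map ∂_2: C_2 → C_1 sends each 2-simplex [p,q,r] to [q,r] − [p,r] + [p,q]. For instance
  ∂GLM = LM − GM + GL,
  ∂BLM = LM − BM + BL.
This gives a 27×18 integer matrix of rank 17; reducing to Smith normal form yields diagonal entries (1,1,1,1,1,1,1,1,1,1,1,1,1,1,1,1,1).

Computing H_k = (kernel of ∂_k) / (image of ∂_{k+1}):

  H_0: rank C_0 − rank ∂_1 = 9 − 8 = 1, and the invariant factors of ∂_1 are all 1, so H_0 ≅ Z.
  H_1: rank ker ∂_1 − rank ∂_2 = (27 − 8) − 17 = 2, and the invariant factors of ∂_2 are all 1, so H_1 ≅ Z^2.
  H_2: rank ker ∂_2 − rank ∂_3 = (18 − 17) − 0 = 1, and there is no ∂_3, so H_2 ≅ Z.

Hence the Betti numbers are b_0 = 1, b_1 = 2, b_2 = 1.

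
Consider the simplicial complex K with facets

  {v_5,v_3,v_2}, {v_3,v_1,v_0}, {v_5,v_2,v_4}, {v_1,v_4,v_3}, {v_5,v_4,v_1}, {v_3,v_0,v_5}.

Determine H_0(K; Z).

We work with the vertex ordering v_0 < v_1 < v_2 < v_3 < v_4 < v_5. The simplices of K, each written with vertices in increasing order, are:

  0-simplices (6): [v_0], [v_1], [v_2], [v_3], [v_4], [v_5]
  1-simplices (12): [v_0,v_1], [v_0,v_3], [v_0,v_5], [v_1,v_3], [v_1,v_4], [v_1,v_5], [v_2,v_3], [v_2,v_4], [v_2,v_5], [v_3,v_4], [v_3,v_5], [v_4,v_5]
  2-simplices (6): [v_0,v_1,v_3], [v_0,v_3,v_5], [v_1,v_3,v_4], [v_1,v_4,v_5], [v_2,v_3,v_5], [v_2,v_4,v_5]

giving chain groups C_0 ≅ Z^6, C_1 ≅ Z^12, C_2 ≅ Z^6.

The boundary map ∂_1: C_1 → C_0 maps an edge to its endpoints' difference, ∂[p,q] = q − p.
As a 6×12 matrix over Z this has rank 5, with invariant factors (1,1,1,1,1).

The boundary map ∂_2: C_2 → C_1 maps a triangle to the signed sum of its edges. For instance
  ∂[v_0,v_3,v_5] = [v_3,v_5] − [v_0,v_5] + [v_0,v_3],
  ∂[v_2,v_3,v_5] = [v_3,v_5] − [v_2,v_5] + [v_2,v_3].
The 12×6 boundary matrix has rank 6 and Smith normal form diag(1,1,1,1,1,1).

From H_k ≅ ker(∂_k) / im(∂_{k+1}) we obtain:

  H_0: rank C_0 − rank ∂_1 = 6 − 5 = 1, and the invariant factors of ∂_1 are all 1, so H_0 ≅ Z.

H_0 ≅ Z.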